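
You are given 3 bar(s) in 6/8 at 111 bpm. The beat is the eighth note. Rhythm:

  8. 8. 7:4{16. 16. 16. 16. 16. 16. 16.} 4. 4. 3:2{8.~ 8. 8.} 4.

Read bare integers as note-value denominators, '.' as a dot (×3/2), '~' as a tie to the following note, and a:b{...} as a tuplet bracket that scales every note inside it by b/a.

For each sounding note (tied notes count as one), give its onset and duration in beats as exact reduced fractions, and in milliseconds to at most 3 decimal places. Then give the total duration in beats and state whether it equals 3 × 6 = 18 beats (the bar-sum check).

1) 0.0ms=0b +810.811ms=3/2b
2) 810.811ms=3/2b +810.811ms=3/2b
3) 1621.622ms=3b +231.66ms=3/7b
4) 1853.282ms=24/7b +231.66ms=3/7b
5) 2084.942ms=27/7b +231.66ms=3/7b
6) 2316.602ms=30/7b +231.66ms=3/7b
7) 2548.263ms=33/7b +231.66ms=3/7b
8) 2779.923ms=36/7b +231.66ms=3/7b
9) 3011.583ms=39/7b +231.66ms=3/7b
10) 3243.243ms=6b +1621.622ms=3b
11) 4864.865ms=9b +1621.622ms=3b
12) 6486.486ms=12b +1081.081ms=2b
13) 7567.568ms=14b +540.541ms=1b
14) 8108.108ms=15b +1621.622ms=3b
Σ=18b of 18 (111bpm 6/8) — PASS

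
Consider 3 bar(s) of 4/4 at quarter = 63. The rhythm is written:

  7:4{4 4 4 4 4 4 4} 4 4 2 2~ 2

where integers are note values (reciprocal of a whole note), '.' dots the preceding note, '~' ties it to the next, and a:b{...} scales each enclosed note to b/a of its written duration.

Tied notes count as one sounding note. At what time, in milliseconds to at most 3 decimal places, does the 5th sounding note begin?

1. 0.0ms @ 0 + 544.218ms (4/7)
2. 544.218ms @ 4/7 + 544.218ms (4/7)
3. 1088.435ms @ 8/7 + 544.218ms (4/7)
4. 1632.653ms @ 12/7 + 544.218ms (4/7)
5. 2176.871ms @ 16/7 + 544.218ms (4/7)
6. 2721.088ms @ 20/7 + 544.218ms (4/7)
7. 3265.306ms @ 24/7 + 544.218ms (4/7)
8. 3809.524ms @ 4 + 952.381ms (1)
9. 4761.905ms @ 5 + 952.381ms (1)
10. 5714.286ms @ 6 + 1904.762ms (2)
11. 7619.048ms @ 8 + 3809.524ms (4)

note 5 onset = 16/7b = 2176.871ms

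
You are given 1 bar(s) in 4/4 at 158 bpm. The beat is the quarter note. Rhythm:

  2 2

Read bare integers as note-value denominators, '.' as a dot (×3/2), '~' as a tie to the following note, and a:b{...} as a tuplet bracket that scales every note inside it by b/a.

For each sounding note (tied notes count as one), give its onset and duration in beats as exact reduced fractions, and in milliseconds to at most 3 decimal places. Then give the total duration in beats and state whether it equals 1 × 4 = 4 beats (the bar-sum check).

1) 0.0ms=0b +759.494ms=2b
2) 759.494ms=2b +759.494ms=2b
Σ=4b of 4 (158bpm 4/4) — PASS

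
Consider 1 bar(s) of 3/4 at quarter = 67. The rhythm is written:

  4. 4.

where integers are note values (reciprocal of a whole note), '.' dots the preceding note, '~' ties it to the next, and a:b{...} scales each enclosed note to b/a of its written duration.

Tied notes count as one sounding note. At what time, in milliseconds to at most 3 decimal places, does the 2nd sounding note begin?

note 2 onset = 3/2b = 1343.284ms

1. 0.0ms @ 0 + 1343.284ms (3/2)
2. 1343.284ms @ 3/2 + 1343.284ms (3/2)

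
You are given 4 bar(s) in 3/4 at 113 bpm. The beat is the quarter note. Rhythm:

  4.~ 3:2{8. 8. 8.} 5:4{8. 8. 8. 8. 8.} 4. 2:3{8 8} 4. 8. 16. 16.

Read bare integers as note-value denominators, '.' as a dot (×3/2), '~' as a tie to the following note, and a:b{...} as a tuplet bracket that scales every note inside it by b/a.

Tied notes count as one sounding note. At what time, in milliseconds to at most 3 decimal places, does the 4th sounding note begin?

1. 0.0ms @ 0 + 1061.947ms (2)
2. 1061.947ms @ 2 + 265.487ms (1/2)
3. 1327.434ms @ 5/2 + 265.487ms (1/2)
4. 1592.92ms @ 3 + 318.584ms (3/5)
5. 1911.504ms @ 18/5 + 318.584ms (3/5)
6. 2230.088ms @ 21/5 + 318.584ms (3/5)
7. 2548.673ms @ 24/5 + 318.584ms (3/5)
8. 2867.257ms @ 27/5 + 318.584ms (3/5)
9. 3185.841ms @ 6 + 796.46ms (3/2)
10. 3982.301ms @ 15/2 + 398.23ms (3/4)
11. 4380.531ms @ 33/4 + 398.23ms (3/4)
12. 4778.761ms @ 9 + 796.46ms (3/2)
13. 5575.221ms @ 21/2 + 398.23ms (3/4)
14. 5973.451ms @ 45/4 + 199.115ms (3/8)
15. 6172.566ms @ 93/8 + 199.115ms (3/8)

note 4 onset = 3b = 1592.92ms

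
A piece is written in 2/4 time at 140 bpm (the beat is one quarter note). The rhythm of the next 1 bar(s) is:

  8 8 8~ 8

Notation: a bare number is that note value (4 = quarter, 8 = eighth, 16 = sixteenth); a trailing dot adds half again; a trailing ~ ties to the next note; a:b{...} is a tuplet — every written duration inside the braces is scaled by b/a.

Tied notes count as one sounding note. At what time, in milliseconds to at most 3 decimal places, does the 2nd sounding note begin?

1. 0.0ms @ 0 + 214.286ms (1/2)
2. 214.286ms @ 1/2 + 214.286ms (1/2)
3. 428.571ms @ 1 + 428.571ms (1)

note 2 onset = 1/2b = 214.286ms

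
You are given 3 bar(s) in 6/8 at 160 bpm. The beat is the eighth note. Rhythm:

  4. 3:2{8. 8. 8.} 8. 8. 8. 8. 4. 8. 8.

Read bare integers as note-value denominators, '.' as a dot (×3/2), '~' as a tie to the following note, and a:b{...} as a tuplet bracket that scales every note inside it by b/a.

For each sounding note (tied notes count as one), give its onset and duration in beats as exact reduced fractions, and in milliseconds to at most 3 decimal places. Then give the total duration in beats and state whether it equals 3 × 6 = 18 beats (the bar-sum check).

1) 0.0ms=0b +1125.0ms=3b
2) 1125.0ms=3b +375.0ms=1b
3) 1500.0ms=4b +375.0ms=1b
4) 1875.0ms=5b +375.0ms=1b
5) 2250.0ms=6b +562.5ms=3/2b
6) 2812.5ms=15/2b +562.5ms=3/2b
7) 3375.0ms=9b +562.5ms=3/2b
8) 3937.5ms=21/2b +562.5ms=3/2b
9) 4500.0ms=12b +1125.0ms=3b
10) 5625.0ms=15b +562.5ms=3/2b
11) 6187.5ms=33/2b +562.5ms=3/2b
Σ=18b of 18 (160bpm 6/8) — PASS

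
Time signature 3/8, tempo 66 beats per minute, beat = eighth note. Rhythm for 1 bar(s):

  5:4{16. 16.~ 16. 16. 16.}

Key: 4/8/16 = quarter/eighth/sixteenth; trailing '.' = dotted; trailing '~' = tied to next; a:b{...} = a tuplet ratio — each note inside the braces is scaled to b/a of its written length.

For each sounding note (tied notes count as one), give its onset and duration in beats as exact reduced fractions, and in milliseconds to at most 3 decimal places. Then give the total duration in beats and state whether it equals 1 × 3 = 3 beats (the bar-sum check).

1) 0.0ms=0b +545.455ms=3/5b
2) 545.455ms=3/5b +1090.909ms=6/5b
3) 1636.364ms=9/5b +545.455ms=3/5b
4) 2181.818ms=12/5b +545.455ms=3/5b
Σ=3b of 3 (66bpm 3/8) — PASS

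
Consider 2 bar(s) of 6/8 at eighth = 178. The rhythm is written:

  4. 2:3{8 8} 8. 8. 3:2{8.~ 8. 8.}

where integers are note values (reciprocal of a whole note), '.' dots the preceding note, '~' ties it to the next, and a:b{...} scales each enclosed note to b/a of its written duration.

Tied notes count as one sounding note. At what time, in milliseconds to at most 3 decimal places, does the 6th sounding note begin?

note 6 onset = 9b = 3033.708ms

1. 0.0ms @ 0 + 1011.236ms (3)
2. 1011.236ms @ 3 + 505.618ms (3/2)
3. 1516.854ms @ 9/2 + 505.618ms (3/2)
4. 2022.472ms @ 6 + 505.618ms (3/2)
5. 2528.09ms @ 15/2 + 505.618ms (3/2)
6. 3033.708ms @ 9 + 674.157ms (2)
7. 3707.865ms @ 11 + 337.079ms (1)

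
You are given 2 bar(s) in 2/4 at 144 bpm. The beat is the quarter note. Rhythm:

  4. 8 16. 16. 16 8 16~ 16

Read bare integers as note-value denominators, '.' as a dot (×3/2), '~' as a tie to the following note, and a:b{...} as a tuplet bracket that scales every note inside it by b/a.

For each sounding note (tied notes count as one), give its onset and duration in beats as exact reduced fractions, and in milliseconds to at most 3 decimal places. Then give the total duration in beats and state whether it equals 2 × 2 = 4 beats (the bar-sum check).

1) 0.0ms=0b +625.0ms=3/2b
2) 625.0ms=3/2b +208.333ms=1/2b
3) 833.333ms=2b +156.25ms=3/8b
4) 989.583ms=19/8b +156.25ms=3/8b
5) 1145.833ms=11/4b +104.167ms=1/4b
6) 1250.0ms=3b +208.333ms=1/2b
7) 1458.333ms=7/2b +208.333ms=1/2b
Σ=4b of 4 (144bpm 2/4) — PASS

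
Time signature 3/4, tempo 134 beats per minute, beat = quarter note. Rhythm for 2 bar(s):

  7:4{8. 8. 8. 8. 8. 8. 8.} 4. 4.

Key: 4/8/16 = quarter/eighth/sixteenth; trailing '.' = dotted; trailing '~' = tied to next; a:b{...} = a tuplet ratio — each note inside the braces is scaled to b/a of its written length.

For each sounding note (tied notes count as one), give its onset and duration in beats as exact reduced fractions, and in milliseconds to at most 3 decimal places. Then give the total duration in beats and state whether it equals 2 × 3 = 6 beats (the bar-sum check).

1) 0.0ms=0b +191.898ms=3/7b
2) 191.898ms=3/7b +191.898ms=3/7b
3) 383.795ms=6/7b +191.898ms=3/7b
4) 575.693ms=9/7b +191.898ms=3/7b
5) 767.591ms=12/7b +191.898ms=3/7b
6) 959.488ms=15/7b +191.898ms=3/7b
7) 1151.386ms=18/7b +191.898ms=3/7b
8) 1343.284ms=3b +671.642ms=3/2b
9) 2014.925ms=9/2b +671.642ms=3/2b
Σ=6b of 6 (134bpm 3/4) — PASS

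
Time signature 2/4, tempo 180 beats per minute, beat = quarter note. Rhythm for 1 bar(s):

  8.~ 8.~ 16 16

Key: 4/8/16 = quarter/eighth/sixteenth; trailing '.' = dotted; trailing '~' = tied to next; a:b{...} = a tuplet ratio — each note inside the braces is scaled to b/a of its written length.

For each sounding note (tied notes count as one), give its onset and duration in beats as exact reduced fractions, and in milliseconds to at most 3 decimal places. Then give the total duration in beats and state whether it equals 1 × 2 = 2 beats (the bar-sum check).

1) 0.0ms=0b +583.333ms=7/4b
2) 583.333ms=7/4b +83.333ms=1/4b
Σ=2b of 2 (180bpm 2/4) — PASS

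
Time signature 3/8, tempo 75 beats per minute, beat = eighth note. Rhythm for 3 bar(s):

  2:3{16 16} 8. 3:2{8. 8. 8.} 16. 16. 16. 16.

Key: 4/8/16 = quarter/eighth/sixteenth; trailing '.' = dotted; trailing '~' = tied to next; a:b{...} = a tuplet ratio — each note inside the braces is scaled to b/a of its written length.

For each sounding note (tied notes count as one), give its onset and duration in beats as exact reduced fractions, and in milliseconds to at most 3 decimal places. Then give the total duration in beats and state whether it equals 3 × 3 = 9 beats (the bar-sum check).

1) 0.0ms=0b +600.0ms=3/4b
2) 600.0ms=3/4b +600.0ms=3/4b
3) 1200.0ms=3/2b +1200.0ms=3/2b
4) 2400.0ms=3b +800.0ms=1b
5) 3200.0ms=4b +800.0ms=1b
6) 4000.0ms=5b +800.0ms=1b
7) 4800.0ms=6b +600.0ms=3/4b
8) 5400.0ms=27/4b +600.0ms=3/4b
9) 6000.0ms=15/2b +600.0ms=3/4b
10) 6600.0ms=33/4b +600.0ms=3/4b
Σ=9b of 9 (75bpm 3/8) — PASS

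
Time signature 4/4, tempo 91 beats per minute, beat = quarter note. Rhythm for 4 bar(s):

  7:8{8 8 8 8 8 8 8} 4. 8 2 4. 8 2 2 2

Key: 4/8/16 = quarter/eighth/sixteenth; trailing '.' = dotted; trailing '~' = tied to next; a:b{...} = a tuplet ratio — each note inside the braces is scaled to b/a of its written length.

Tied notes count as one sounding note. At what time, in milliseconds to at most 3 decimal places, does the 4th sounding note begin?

note 4 onset = 12/7b = 1130.298ms

1. 0.0ms @ 0 + 376.766ms (4/7)
2. 376.766ms @ 4/7 + 376.766ms (4/7)
3. 753.532ms @ 8/7 + 376.766ms (4/7)
4. 1130.298ms @ 12/7 + 376.766ms (4/7)
5. 1507.064ms @ 16/7 + 376.766ms (4/7)
6. 1883.83ms @ 20/7 + 376.766ms (4/7)
7. 2260.597ms @ 24/7 + 376.766ms (4/7)
8. 2637.363ms @ 4 + 989.011ms (3/2)
9. 3626.374ms @ 11/2 + 329.67ms (1/2)
10. 3956.044ms @ 6 + 1318.681ms (2)
11. 5274.725ms @ 8 + 989.011ms (3/2)
12. 6263.736ms @ 19/2 + 329.67ms (1/2)
13. 6593.407ms @ 10 + 1318.681ms (2)
14. 7912.088ms @ 12 + 1318.681ms (2)
15. 9230.769ms @ 14 + 1318.681ms (2)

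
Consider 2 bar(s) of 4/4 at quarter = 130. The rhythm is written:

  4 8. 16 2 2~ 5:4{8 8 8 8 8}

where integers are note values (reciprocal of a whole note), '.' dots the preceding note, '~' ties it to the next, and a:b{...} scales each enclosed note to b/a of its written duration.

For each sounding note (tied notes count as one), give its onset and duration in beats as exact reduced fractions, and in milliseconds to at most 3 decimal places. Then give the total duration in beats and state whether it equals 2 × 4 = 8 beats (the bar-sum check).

1) 0.0ms=0b +461.538ms=1b
2) 461.538ms=1b +346.154ms=3/4b
3) 807.692ms=7/4b +115.385ms=1/4b
4) 923.077ms=2b +923.077ms=2b
5) 1846.154ms=4b +1107.692ms=12/5b
6) 2953.846ms=32/5b +184.615ms=2/5b
7) 3138.462ms=34/5b +184.615ms=2/5b
8) 3323.077ms=36/5b +184.615ms=2/5b
9) 3507.692ms=38/5b +184.615ms=2/5b
Σ=8b of 8 (130bpm 4/4) — PASS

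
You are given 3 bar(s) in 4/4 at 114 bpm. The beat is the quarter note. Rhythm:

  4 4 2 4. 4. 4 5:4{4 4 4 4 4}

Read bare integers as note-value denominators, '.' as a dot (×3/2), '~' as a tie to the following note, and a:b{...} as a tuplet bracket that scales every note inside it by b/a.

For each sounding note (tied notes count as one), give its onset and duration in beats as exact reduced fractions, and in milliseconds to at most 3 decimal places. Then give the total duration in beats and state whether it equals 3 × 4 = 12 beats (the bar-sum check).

1) 0.0ms=0b +526.316ms=1b
2) 526.316ms=1b +526.316ms=1b
3) 1052.632ms=2b +1052.632ms=2b
4) 2105.263ms=4b +789.474ms=3/2b
5) 2894.737ms=11/2b +789.474ms=3/2b
6) 3684.211ms=7b +526.316ms=1b
7) 4210.526ms=8b +421.053ms=4/5b
8) 4631.579ms=44/5b +421.053ms=4/5b
9) 5052.632ms=48/5b +421.053ms=4/5b
10) 5473.684ms=52/5b +421.053ms=4/5b
11) 5894.737ms=56/5b +421.053ms=4/5b
Σ=12b of 12 (114bpm 4/4) — PASS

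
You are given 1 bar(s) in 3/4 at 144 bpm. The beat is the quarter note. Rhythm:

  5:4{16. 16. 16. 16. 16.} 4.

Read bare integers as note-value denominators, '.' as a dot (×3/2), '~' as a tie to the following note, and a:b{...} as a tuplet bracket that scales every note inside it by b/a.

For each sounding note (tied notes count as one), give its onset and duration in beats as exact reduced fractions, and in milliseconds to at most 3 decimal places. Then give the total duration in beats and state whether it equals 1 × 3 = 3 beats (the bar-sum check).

1) 0.0ms=0b +125.0ms=3/10b
2) 125.0ms=3/10b +125.0ms=3/10b
3) 250.0ms=3/5b +125.0ms=3/10b
4) 375.0ms=9/10b +125.0ms=3/10b
5) 500.0ms=6/5b +125.0ms=3/10b
6) 625.0ms=3/2b +625.0ms=3/2b
Σ=3b of 3 (144bpm 3/4) — PASS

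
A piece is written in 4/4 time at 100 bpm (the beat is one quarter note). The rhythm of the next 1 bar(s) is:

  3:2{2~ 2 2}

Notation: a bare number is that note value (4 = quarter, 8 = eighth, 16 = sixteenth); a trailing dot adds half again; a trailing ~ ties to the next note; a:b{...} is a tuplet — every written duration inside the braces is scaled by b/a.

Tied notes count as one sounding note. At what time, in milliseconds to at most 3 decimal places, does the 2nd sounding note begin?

note 2 onset = 8/3b = 1600.0ms

1. 0.0ms @ 0 + 1600.0ms (8/3)
2. 1600.0ms @ 8/3 + 800.0ms (4/3)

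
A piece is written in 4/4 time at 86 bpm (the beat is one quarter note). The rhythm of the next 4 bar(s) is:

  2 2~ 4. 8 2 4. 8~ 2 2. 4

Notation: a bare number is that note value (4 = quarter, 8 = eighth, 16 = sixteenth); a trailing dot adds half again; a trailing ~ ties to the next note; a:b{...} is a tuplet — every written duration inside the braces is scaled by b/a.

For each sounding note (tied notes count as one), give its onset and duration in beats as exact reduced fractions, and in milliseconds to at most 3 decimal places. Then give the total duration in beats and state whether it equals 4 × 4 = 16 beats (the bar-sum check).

1) 0.0ms=0b +1395.349ms=2b
2) 1395.349ms=2b +2441.86ms=7/2b
3) 3837.209ms=11/2b +348.837ms=1/2b
4) 4186.047ms=6b +1395.349ms=2b
5) 5581.395ms=8b +1046.512ms=3/2b
6) 6627.907ms=19/2b +1744.186ms=5/2b
7) 8372.093ms=12b +2093.023ms=3b
8) 10465.116ms=15b +697.674ms=1b
Σ=16b of 16 (86bpm 4/4) — PASS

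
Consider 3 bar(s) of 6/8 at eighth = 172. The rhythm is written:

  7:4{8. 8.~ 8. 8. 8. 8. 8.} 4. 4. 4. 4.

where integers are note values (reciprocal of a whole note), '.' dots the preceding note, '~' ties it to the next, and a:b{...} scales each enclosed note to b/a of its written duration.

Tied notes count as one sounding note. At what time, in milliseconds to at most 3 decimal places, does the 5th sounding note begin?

note 5 onset = 30/7b = 1495.017ms

1. 0.0ms @ 0 + 299.003ms (6/7)
2. 299.003ms @ 6/7 + 598.007ms (12/7)
3. 897.01ms @ 18/7 + 299.003ms (6/7)
4. 1196.013ms @ 24/7 + 299.003ms (6/7)
5. 1495.017ms @ 30/7 + 299.003ms (6/7)
6. 1794.02ms @ 36/7 + 299.003ms (6/7)
7. 2093.023ms @ 6 + 1046.512ms (3)
8. 3139.535ms @ 9 + 1046.512ms (3)
9. 4186.047ms @ 12 + 1046.512ms (3)
10. 5232.558ms @ 15 + 1046.512ms (3)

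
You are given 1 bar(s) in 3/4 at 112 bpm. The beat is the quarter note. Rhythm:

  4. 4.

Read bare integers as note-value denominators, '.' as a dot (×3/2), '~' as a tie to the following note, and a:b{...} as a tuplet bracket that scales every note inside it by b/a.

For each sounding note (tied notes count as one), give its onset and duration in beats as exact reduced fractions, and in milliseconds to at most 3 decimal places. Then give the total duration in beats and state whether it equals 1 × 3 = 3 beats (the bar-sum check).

1) 0.0ms=0b +803.571ms=3/2b
2) 803.571ms=3/2b +803.571ms=3/2b
Σ=3b of 3 (112bpm 3/4) — PASS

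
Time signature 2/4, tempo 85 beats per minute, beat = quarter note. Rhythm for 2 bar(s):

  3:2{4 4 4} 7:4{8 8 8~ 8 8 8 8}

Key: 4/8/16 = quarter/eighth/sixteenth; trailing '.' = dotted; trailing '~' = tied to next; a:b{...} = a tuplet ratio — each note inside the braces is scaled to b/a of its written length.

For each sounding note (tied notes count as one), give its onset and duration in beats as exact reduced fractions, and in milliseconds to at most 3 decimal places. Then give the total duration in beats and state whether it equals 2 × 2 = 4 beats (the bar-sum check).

1) 0.0ms=0b +470.588ms=2/3b
2) 470.588ms=2/3b +470.588ms=2/3b
3) 941.176ms=4/3b +470.588ms=2/3b
4) 1411.765ms=2b +201.681ms=2/7b
5) 1613.445ms=16/7b +201.681ms=2/7b
6) 1815.126ms=18/7b +403.361ms=4/7b
7) 2218.487ms=22/7b +201.681ms=2/7b
8) 2420.168ms=24/7b +201.681ms=2/7b
9) 2621.849ms=26/7b +201.681ms=2/7b
Σ=4b of 4 (85bpm 2/4) — PASS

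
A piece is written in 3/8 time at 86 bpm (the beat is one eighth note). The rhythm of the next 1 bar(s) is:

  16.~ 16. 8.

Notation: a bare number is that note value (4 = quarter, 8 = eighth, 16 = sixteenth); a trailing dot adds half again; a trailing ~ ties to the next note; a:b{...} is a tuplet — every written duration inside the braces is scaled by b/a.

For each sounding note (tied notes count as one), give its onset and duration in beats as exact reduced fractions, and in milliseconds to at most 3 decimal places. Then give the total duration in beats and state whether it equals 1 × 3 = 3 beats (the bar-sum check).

1) 0.0ms=0b +1046.512ms=3/2b
2) 1046.512ms=3/2b +1046.512ms=3/2b
Σ=3b of 3 (86bpm 3/8) — PASS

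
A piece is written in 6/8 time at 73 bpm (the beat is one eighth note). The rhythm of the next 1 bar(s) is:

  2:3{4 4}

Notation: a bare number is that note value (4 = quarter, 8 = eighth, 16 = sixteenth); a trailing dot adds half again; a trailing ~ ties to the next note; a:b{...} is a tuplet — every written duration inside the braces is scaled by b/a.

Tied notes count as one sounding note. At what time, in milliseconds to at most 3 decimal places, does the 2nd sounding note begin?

note 2 onset = 3b = 2465.753ms

1. 0.0ms @ 0 + 2465.753ms (3)
2. 2465.753ms @ 3 + 2465.753ms (3)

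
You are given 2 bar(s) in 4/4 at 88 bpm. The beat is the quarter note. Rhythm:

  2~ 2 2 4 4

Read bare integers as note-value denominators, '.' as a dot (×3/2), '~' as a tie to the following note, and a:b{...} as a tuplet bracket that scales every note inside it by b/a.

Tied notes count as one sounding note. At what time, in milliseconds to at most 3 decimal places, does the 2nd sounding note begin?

1. 0.0ms @ 0 + 2727.273ms (4)
2. 2727.273ms @ 4 + 1363.636ms (2)
3. 4090.909ms @ 6 + 681.818ms (1)
4. 4772.727ms @ 7 + 681.818ms (1)

note 2 onset = 4b = 2727.273ms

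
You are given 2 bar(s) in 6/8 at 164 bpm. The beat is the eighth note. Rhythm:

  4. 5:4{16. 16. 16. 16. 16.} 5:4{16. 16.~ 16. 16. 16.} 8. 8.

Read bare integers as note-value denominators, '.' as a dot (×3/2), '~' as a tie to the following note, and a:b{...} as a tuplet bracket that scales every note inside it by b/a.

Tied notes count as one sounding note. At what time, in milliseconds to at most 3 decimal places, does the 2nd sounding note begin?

1. 0.0ms @ 0 + 1097.561ms (3)
2. 1097.561ms @ 3 + 219.512ms (3/5)
3. 1317.073ms @ 18/5 + 219.512ms (3/5)
4. 1536.585ms @ 21/5 + 219.512ms (3/5)
5. 1756.098ms @ 24/5 + 219.512ms (3/5)
6. 1975.61ms @ 27/5 + 219.512ms (3/5)
7. 2195.122ms @ 6 + 219.512ms (3/5)
8. 2414.634ms @ 33/5 + 439.024ms (6/5)
9. 2853.659ms @ 39/5 + 219.512ms (3/5)
10. 3073.171ms @ 42/5 + 219.512ms (3/5)
11. 3292.683ms @ 9 + 548.78ms (3/2)
12. 3841.463ms @ 21/2 + 548.78ms (3/2)

note 2 onset = 3b = 1097.561ms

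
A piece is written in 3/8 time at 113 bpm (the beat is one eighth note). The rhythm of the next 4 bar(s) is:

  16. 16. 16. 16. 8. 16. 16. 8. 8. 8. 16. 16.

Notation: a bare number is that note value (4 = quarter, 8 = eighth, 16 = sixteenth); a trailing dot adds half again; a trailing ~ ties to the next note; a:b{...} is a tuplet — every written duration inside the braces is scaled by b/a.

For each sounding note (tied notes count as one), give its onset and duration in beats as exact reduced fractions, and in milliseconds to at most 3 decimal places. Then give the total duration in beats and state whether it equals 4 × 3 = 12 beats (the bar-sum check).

1) 0.0ms=0b +398.23ms=3/4b
2) 398.23ms=3/4b +398.23ms=3/4b
3) 796.46ms=3/2b +398.23ms=3/4b
4) 1194.69ms=9/4b +398.23ms=3/4b
5) 1592.92ms=3b +796.46ms=3/2b
6) 2389.381ms=9/2b +398.23ms=3/4b
7) 2787.611ms=21/4b +398.23ms=3/4b
8) 3185.841ms=6b +796.46ms=3/2b
9) 3982.301ms=15/2b +796.46ms=3/2b
10) 4778.761ms=9b +796.46ms=3/2b
11) 5575.221ms=21/2b +398.23ms=3/4b
12) 5973.451ms=45/4b +398.23ms=3/4b
Σ=12b of 12 (113bpm 3/8) — PASS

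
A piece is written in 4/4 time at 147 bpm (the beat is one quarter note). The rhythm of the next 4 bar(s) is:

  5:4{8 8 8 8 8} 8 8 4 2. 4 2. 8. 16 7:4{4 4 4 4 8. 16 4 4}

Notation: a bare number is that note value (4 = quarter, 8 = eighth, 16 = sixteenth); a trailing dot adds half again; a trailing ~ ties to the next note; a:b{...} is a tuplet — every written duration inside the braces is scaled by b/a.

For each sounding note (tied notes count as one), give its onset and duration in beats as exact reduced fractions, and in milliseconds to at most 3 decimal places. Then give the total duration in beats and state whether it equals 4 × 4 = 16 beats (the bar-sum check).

1) 0.0ms=0b +163.265ms=2/5b
2) 163.265ms=2/5b +163.265ms=2/5b
3) 326.531ms=4/5b +163.265ms=2/5b
4) 489.796ms=6/5b +163.265ms=2/5b
5) 653.061ms=8/5b +163.265ms=2/5b
6) 816.327ms=2b +204.082ms=1/2b
7) 1020.408ms=5/2b +204.082ms=1/2b
8) 1224.49ms=3b +408.163ms=1b
9) 1632.653ms=4b +1224.49ms=3b
10) 2857.143ms=7b +408.163ms=1b
11) 3265.306ms=8b +1224.49ms=3b
12) 4489.796ms=11b +306.122ms=3/4b
13) 4795.918ms=47/4b +102.041ms=1/4b
14) 4897.959ms=12b +233.236ms=4/7b
15) 5131.195ms=88/7b +233.236ms=4/7b
16) 5364.431ms=92/7b +233.236ms=4/7b
17) 5597.668ms=96/7b +233.236ms=4/7b
18) 5830.904ms=100/7b +174.927ms=3/7b
19) 6005.831ms=103/7b +58.309ms=1/7b
20) 6064.14ms=104/7b +233.236ms=4/7b
21) 6297.376ms=108/7b +233.236ms=4/7b
Σ=16b of 16 (147bpm 4/4) — PASS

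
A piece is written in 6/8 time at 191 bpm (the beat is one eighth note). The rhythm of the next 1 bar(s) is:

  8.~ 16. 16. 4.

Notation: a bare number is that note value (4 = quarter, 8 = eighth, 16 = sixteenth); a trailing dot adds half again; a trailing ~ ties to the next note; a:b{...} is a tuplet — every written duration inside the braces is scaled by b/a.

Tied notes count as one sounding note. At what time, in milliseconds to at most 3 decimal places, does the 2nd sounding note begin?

note 2 onset = 9/4b = 706.806ms

1. 0.0ms @ 0 + 706.806ms (9/4)
2. 706.806ms @ 9/4 + 235.602ms (3/4)
3. 942.408ms @ 3 + 942.408ms (3)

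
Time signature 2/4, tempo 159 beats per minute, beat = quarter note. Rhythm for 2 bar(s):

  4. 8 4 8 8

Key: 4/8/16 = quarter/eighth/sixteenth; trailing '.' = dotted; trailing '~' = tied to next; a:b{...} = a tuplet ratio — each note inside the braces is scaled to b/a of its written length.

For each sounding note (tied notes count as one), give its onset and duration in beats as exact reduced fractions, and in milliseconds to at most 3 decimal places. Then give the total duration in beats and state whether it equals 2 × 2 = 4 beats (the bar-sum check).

1) 0.0ms=0b +566.038ms=3/2b
2) 566.038ms=3/2b +188.679ms=1/2b
3) 754.717ms=2b +377.358ms=1b
4) 1132.075ms=3b +188.679ms=1/2b
5) 1320.755ms=7/2b +188.679ms=1/2b
Σ=4b of 4 (159bpm 2/4) — PASS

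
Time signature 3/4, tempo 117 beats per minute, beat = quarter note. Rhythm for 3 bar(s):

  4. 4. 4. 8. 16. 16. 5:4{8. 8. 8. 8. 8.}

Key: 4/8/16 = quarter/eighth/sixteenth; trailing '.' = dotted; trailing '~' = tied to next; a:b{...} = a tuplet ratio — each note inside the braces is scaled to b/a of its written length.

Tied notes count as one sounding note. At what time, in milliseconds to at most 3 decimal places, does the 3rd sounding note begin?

1. 0.0ms @ 0 + 769.231ms (3/2)
2. 769.231ms @ 3/2 + 769.231ms (3/2)
3. 1538.462ms @ 3 + 769.231ms (3/2)
4. 2307.692ms @ 9/2 + 384.615ms (3/4)
5. 2692.308ms @ 21/4 + 192.308ms (3/8)
6. 2884.615ms @ 45/8 + 192.308ms (3/8)
7. 3076.923ms @ 6 + 307.692ms (3/5)
8. 3384.615ms @ 33/5 + 307.692ms (3/5)
9. 3692.308ms @ 36/5 + 307.692ms (3/5)
10. 4000.0ms @ 39/5 + 307.692ms (3/5)
11. 4307.692ms @ 42/5 + 307.692ms (3/5)

note 3 onset = 3b = 1538.462ms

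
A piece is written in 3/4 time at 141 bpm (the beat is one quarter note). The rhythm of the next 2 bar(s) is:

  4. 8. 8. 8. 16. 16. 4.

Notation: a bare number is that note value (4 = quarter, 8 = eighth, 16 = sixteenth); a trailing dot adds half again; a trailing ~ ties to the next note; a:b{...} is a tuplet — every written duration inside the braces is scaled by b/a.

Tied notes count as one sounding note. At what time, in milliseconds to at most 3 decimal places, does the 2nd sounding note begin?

note 2 onset = 3/2b = 638.298ms

1. 0.0ms @ 0 + 638.298ms (3/2)
2. 638.298ms @ 3/2 + 319.149ms (3/4)
3. 957.447ms @ 9/4 + 319.149ms (3/4)
4. 1276.596ms @ 3 + 319.149ms (3/4)
5. 1595.745ms @ 15/4 + 159.574ms (3/8)
6. 1755.319ms @ 33/8 + 159.574ms (3/8)
7. 1914.894ms @ 9/2 + 638.298ms (3/2)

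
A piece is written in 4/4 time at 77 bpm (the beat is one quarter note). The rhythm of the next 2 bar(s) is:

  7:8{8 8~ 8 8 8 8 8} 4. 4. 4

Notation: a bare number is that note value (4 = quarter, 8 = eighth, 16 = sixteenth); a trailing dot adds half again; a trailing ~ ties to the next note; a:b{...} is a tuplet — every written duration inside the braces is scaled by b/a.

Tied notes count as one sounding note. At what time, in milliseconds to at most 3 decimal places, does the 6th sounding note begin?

1. 0.0ms @ 0 + 445.269ms (4/7)
2. 445.269ms @ 4/7 + 890.538ms (8/7)
3. 1335.807ms @ 12/7 + 445.269ms (4/7)
4. 1781.076ms @ 16/7 + 445.269ms (4/7)
5. 2226.345ms @ 20/7 + 445.269ms (4/7)
6. 2671.614ms @ 24/7 + 445.269ms (4/7)
7. 3116.883ms @ 4 + 1168.831ms (3/2)
8. 4285.714ms @ 11/2 + 1168.831ms (3/2)
9. 5454.545ms @ 7 + 779.221ms (1)

note 6 onset = 24/7b = 2671.614ms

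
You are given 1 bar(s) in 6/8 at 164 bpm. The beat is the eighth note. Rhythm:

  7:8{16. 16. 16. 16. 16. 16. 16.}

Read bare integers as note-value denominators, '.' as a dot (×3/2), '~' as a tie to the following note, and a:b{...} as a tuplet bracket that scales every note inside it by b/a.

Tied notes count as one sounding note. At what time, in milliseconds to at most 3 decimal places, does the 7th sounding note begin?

1. 0.0ms @ 0 + 313.589ms (6/7)
2. 313.589ms @ 6/7 + 313.589ms (6/7)
3. 627.178ms @ 12/7 + 313.589ms (6/7)
4. 940.767ms @ 18/7 + 313.589ms (6/7)
5. 1254.355ms @ 24/7 + 313.589ms (6/7)
6. 1567.944ms @ 30/7 + 313.589ms (6/7)
7. 1881.533ms @ 36/7 + 313.589ms (6/7)

note 7 onset = 36/7b = 1881.533ms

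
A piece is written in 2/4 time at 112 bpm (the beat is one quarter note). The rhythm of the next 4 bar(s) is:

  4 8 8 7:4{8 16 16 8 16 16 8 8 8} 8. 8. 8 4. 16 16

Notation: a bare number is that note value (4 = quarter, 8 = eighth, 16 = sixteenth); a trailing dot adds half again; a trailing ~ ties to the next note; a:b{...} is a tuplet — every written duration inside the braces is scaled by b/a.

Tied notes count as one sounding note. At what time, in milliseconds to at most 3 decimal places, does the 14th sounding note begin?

note 14 onset = 19/4b = 2544.643ms

1. 0.0ms @ 0 + 535.714ms (1)
2. 535.714ms @ 1 + 267.857ms (1/2)
3. 803.571ms @ 3/2 + 267.857ms (1/2)
4. 1071.429ms @ 2 + 153.061ms (2/7)
5. 1224.49ms @ 16/7 + 76.531ms (1/7)
6. 1301.02ms @ 17/7 + 76.531ms (1/7)
7. 1377.551ms @ 18/7 + 153.061ms (2/7)
8. 1530.612ms @ 20/7 + 76.531ms (1/7)
9. 1607.143ms @ 3 + 76.531ms (1/7)
10. 1683.673ms @ 22/7 + 153.061ms (2/7)
11. 1836.735ms @ 24/7 + 153.061ms (2/7)
12. 1989.796ms @ 26/7 + 153.061ms (2/7)
13. 2142.857ms @ 4 + 401.786ms (3/4)
14. 2544.643ms @ 19/4 + 401.786ms (3/4)
15. 2946.429ms @ 11/2 + 267.857ms (1/2)
16. 3214.286ms @ 6 + 803.571ms (3/2)
17. 4017.857ms @ 15/2 + 133.929ms (1/4)
18. 4151.786ms @ 31/4 + 133.929ms (1/4)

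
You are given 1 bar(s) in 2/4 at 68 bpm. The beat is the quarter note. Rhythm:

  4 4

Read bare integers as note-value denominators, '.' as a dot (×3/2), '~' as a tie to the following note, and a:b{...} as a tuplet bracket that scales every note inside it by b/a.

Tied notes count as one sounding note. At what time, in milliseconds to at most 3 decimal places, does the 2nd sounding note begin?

note 2 onset = 1b = 882.353ms

1. 0.0ms @ 0 + 882.353ms (1)
2. 882.353ms @ 1 + 882.353ms (1)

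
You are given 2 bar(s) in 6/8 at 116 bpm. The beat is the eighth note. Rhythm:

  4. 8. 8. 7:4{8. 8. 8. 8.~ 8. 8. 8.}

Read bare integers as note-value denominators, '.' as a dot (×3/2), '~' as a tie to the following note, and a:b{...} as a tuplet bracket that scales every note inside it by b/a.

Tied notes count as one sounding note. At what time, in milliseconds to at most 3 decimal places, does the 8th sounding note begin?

1. 0.0ms @ 0 + 1551.724ms (3)
2. 1551.724ms @ 3 + 775.862ms (3/2)
3. 2327.586ms @ 9/2 + 775.862ms (3/2)
4. 3103.448ms @ 6 + 443.35ms (6/7)
5. 3546.798ms @ 48/7 + 443.35ms (6/7)
6. 3990.148ms @ 54/7 + 443.35ms (6/7)
7. 4433.498ms @ 60/7 + 886.7ms (12/7)
8. 5320.197ms @ 72/7 + 443.35ms (6/7)
9. 5763.547ms @ 78/7 + 443.35ms (6/7)

note 8 onset = 72/7b = 5320.197ms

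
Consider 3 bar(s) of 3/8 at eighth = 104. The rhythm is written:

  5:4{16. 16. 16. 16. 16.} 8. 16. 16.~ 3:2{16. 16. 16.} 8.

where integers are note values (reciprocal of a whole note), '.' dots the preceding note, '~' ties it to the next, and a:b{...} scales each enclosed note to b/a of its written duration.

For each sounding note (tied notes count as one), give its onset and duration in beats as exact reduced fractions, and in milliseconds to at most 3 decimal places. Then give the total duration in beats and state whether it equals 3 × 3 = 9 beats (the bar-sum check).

1) 0.0ms=0b +346.154ms=3/5b
2) 346.154ms=3/5b +346.154ms=3/5b
3) 692.308ms=6/5b +346.154ms=3/5b
4) 1038.462ms=9/5b +346.154ms=3/5b
5) 1384.615ms=12/5b +346.154ms=3/5b
6) 1730.769ms=3b +865.385ms=3/2b
7) 2596.154ms=9/2b +432.692ms=3/4b
8) 3028.846ms=21/4b +721.154ms=5/4b
9) 3750.0ms=13/2b +288.462ms=1/2b
10) 4038.462ms=7b +288.462ms=1/2b
11) 4326.923ms=15/2b +865.385ms=3/2b
Σ=9b of 9 (104bpm 3/8) — PASS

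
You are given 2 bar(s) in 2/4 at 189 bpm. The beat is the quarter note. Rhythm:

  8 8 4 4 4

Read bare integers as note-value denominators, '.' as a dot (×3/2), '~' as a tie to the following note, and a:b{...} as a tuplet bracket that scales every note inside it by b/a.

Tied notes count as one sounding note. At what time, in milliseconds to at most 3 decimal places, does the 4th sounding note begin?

note 4 onset = 2b = 634.921ms

1. 0.0ms @ 0 + 158.73ms (1/2)
2. 158.73ms @ 1/2 + 158.73ms (1/2)
3. 317.46ms @ 1 + 317.46ms (1)
4. 634.921ms @ 2 + 317.46ms (1)
5. 952.381ms @ 3 + 317.46ms (1)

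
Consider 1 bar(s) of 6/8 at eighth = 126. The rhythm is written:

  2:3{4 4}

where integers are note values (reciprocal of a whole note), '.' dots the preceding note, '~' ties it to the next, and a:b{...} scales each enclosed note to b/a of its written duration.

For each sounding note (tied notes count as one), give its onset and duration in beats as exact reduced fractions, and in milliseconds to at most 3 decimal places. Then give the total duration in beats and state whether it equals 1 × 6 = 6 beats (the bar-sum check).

1) 0.0ms=0b +1428.571ms=3b
2) 1428.571ms=3b +1428.571ms=3b
Σ=6b of 6 (126bpm 6/8) — PASS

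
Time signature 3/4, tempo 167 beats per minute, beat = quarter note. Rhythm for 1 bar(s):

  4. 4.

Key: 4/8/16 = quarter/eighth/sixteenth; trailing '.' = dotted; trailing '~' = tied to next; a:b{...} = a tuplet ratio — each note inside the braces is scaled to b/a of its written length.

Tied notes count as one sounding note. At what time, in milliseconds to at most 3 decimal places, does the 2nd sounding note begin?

1. 0.0ms @ 0 + 538.922ms (3/2)
2. 538.922ms @ 3/2 + 538.922ms (3/2)

note 2 onset = 3/2b = 538.922ms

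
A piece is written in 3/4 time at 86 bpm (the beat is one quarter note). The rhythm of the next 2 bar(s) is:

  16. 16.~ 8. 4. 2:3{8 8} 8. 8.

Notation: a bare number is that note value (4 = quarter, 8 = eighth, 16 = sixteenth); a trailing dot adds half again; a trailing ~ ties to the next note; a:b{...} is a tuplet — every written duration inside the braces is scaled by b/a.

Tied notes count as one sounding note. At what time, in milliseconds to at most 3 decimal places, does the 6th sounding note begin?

1. 0.0ms @ 0 + 261.628ms (3/8)
2. 261.628ms @ 3/8 + 784.884ms (9/8)
3. 1046.512ms @ 3/2 + 1046.512ms (3/2)
4. 2093.023ms @ 3 + 523.256ms (3/4)
5. 2616.279ms @ 15/4 + 523.256ms (3/4)
6. 3139.535ms @ 9/2 + 523.256ms (3/4)
7. 3662.791ms @ 21/4 + 523.256ms (3/4)

note 6 onset = 9/2b = 3139.535ms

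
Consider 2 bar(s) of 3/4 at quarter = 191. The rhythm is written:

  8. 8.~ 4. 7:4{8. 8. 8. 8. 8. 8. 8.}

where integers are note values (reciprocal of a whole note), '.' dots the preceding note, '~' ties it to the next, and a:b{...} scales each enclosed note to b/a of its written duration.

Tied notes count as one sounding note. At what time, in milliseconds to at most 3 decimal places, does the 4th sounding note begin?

1. 0.0ms @ 0 + 235.602ms (3/4)
2. 235.602ms @ 3/4 + 706.806ms (9/4)
3. 942.408ms @ 3 + 134.63ms (3/7)
4. 1077.038ms @ 24/7 + 134.63ms (3/7)
5. 1211.668ms @ 27/7 + 134.63ms (3/7)
6. 1346.298ms @ 30/7 + 134.63ms (3/7)
7. 1480.927ms @ 33/7 + 134.63ms (3/7)
8. 1615.557ms @ 36/7 + 134.63ms (3/7)
9. 1750.187ms @ 39/7 + 134.63ms (3/7)

note 4 onset = 24/7b = 1077.038ms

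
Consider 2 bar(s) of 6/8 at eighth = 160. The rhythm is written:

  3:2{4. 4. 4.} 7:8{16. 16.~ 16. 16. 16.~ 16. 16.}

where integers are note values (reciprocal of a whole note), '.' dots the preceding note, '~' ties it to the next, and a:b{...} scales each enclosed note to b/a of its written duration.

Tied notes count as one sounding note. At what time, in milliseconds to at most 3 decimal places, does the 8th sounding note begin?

note 8 onset = 78/7b = 4178.571ms

1. 0.0ms @ 0 + 750.0ms (2)
2. 750.0ms @ 2 + 750.0ms (2)
3. 1500.0ms @ 4 + 750.0ms (2)
4. 2250.0ms @ 6 + 321.429ms (6/7)
5. 2571.429ms @ 48/7 + 642.857ms (12/7)
6. 3214.286ms @ 60/7 + 321.429ms (6/7)
7. 3535.714ms @ 66/7 + 642.857ms (12/7)
8. 4178.571ms @ 78/7 + 321.429ms (6/7)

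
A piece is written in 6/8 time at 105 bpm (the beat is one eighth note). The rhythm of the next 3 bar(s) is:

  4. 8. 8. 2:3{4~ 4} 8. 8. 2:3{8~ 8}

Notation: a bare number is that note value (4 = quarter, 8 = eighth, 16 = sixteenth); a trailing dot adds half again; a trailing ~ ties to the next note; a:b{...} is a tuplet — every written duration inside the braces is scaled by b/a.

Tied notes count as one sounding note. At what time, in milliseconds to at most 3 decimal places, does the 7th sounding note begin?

1. 0.0ms @ 0 + 1714.286ms (3)
2. 1714.286ms @ 3 + 857.143ms (3/2)
3. 2571.429ms @ 9/2 + 857.143ms (3/2)
4. 3428.571ms @ 6 + 3428.571ms (6)
5. 6857.143ms @ 12 + 857.143ms (3/2)
6. 7714.286ms @ 27/2 + 857.143ms (3/2)
7. 8571.429ms @ 15 + 1714.286ms (3)

note 7 onset = 15b = 8571.429ms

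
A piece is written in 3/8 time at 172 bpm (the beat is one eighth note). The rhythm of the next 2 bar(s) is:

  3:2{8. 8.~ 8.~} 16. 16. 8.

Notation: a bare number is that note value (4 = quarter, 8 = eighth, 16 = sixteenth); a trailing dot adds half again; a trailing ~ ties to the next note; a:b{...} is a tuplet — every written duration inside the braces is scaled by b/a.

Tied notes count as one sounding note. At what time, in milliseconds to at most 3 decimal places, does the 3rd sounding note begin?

note 3 onset = 15/4b = 1308.14ms

1. 0.0ms @ 0 + 348.837ms (1)
2. 348.837ms @ 1 + 959.302ms (11/4)
3. 1308.14ms @ 15/4 + 261.628ms (3/4)
4. 1569.767ms @ 9/2 + 523.256ms (3/2)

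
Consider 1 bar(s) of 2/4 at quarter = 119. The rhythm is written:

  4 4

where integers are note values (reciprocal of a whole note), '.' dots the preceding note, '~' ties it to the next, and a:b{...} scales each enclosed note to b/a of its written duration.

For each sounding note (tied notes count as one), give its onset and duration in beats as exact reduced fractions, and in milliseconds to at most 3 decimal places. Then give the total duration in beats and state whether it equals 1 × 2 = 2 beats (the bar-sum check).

1) 0.0ms=0b +504.202ms=1b
2) 504.202ms=1b +504.202ms=1b
Σ=2b of 2 (119bpm 2/4) — PASS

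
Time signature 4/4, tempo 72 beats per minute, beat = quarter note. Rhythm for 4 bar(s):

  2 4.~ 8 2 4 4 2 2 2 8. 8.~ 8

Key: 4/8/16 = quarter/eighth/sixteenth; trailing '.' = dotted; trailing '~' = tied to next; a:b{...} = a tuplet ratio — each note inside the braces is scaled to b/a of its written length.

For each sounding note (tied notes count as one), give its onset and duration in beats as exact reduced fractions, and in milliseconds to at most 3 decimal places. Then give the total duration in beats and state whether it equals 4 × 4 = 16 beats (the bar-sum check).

1) 0.0ms=0b +1666.667ms=2b
2) 1666.667ms=2b +1666.667ms=2b
3) 3333.333ms=4b +1666.667ms=2b
4) 5000.0ms=6b +833.333ms=1b
5) 5833.333ms=7b +833.333ms=1b
6) 6666.667ms=8b +1666.667ms=2b
7) 8333.333ms=10b +1666.667ms=2b
8) 10000.0ms=12b +1666.667ms=2b
9) 11666.667ms=14b +625.0ms=3/4b
10) 12291.667ms=59/4b +1041.667ms=5/4b
Σ=16b of 16 (72bpm 4/4) — PASS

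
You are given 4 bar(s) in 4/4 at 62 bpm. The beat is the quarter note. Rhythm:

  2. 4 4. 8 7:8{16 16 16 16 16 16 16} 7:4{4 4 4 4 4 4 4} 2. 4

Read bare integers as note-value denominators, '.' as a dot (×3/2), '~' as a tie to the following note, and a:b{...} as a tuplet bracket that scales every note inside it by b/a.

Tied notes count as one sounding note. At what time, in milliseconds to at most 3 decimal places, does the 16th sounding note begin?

note 16 onset = 72/7b = 9953.917ms

1. 0.0ms @ 0 + 2903.226ms (3)
2. 2903.226ms @ 3 + 967.742ms (1)
3. 3870.968ms @ 4 + 1451.613ms (3/2)
4. 5322.581ms @ 11/2 + 483.871ms (1/2)
5. 5806.452ms @ 6 + 276.498ms (2/7)
6. 6082.949ms @ 44/7 + 276.498ms (2/7)
7. 6359.447ms @ 46/7 + 276.498ms (2/7)
8. 6635.945ms @ 48/7 + 276.498ms (2/7)
9. 6912.442ms @ 50/7 + 276.498ms (2/7)
10. 7188.94ms @ 52/7 + 276.498ms (2/7)
11. 7465.438ms @ 54/7 + 276.498ms (2/7)
12. 7741.935ms @ 8 + 552.995ms (4/7)
13. 8294.931ms @ 60/7 + 552.995ms (4/7)
14. 8847.926ms @ 64/7 + 552.995ms (4/7)
15. 9400.922ms @ 68/7 + 552.995ms (4/7)
16. 9953.917ms @ 72/7 + 552.995ms (4/7)
17. 10506.912ms @ 76/7 + 552.995ms (4/7)
18. 11059.908ms @ 80/7 + 552.995ms (4/7)
19. 11612.903ms @ 12 + 2903.226ms (3)
20. 14516.129ms @ 15 + 967.742ms (1)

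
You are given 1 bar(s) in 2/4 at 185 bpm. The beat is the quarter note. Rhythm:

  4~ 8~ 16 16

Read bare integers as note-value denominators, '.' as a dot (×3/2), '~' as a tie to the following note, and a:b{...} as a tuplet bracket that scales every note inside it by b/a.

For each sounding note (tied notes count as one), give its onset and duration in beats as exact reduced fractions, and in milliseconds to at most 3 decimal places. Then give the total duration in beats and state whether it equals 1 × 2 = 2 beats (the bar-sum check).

1) 0.0ms=0b +567.568ms=7/4b
2) 567.568ms=7/4b +81.081ms=1/4b
Σ=2b of 2 (185bpm 2/4) — PASS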